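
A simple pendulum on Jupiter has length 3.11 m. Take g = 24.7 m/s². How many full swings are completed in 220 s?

T = 2π√(L/g) = 2π√(3.11/24.7) = 2.230 s.
Number of complete oscillations = ⌊220/2.230⌋ = ⌊98.68⌋ = 98.

98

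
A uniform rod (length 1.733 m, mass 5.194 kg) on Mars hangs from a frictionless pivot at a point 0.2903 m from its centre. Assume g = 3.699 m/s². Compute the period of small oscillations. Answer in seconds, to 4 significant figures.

3.507 s

For a physical pendulum T = 2π√(I/(mgd)), with d = 0.29030 m from pivot to centre of mass.
I_cm = mL²/12 = 5.194 × 1.733²/12 = 1.2999 kg·m²; I = I_cm + md² = 1.2999 + 5.194 × 0.29030² = 1.7376 kg·m².
T = 2π√(1.7376/(5.194 × 3.699 × 0.29030)) = 3.507 s.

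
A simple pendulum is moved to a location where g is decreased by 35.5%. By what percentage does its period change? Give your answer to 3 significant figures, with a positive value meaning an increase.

T ∝ 1/√g, so T'/T = 1/√(0.6450) = 1.245.
Percentage change in T = (1.245 − 1) × 100% = 24.5%.

24.5%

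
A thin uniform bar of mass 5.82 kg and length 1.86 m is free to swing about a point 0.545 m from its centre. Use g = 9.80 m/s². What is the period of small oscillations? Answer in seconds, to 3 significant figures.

2.08 s

For a physical pendulum T = 2π√(I/(mgd)), with d = 0.5450 m from pivot to centre of mass.
I_cm = mL²/12 = 5.82 × 1.86²/12 = 1.678 kg·m²; I = I_cm + md² = 1.678 + 5.82 × 0.5450² = 3.407 kg·m².
T = 2π√(3.407/(5.82 × 9.80 × 0.5450)) = 2.08 s.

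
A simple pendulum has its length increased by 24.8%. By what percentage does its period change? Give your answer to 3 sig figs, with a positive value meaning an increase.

T ∝ √L, so T'/T = √(1.248) = 1.117.
Percentage change in T = (1.117 − 1) × 100% = 11.7%.

11.7%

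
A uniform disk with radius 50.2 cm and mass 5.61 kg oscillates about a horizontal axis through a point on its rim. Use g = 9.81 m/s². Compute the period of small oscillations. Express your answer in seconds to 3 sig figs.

1.74 s

I_cm = ½mr² = 0.7069 kg·m². The pivot is at distance d = 0.502 m from the centre of mass.
By the parallel-axis theorem, I = I_cm + md² = 0.7069 + 1.414 = 2.121 kg·m².
T = 2π√(I/(mgd)) = 2π√(2.121/(5.61 × 9.81 × 0.502)) = 1.74 s.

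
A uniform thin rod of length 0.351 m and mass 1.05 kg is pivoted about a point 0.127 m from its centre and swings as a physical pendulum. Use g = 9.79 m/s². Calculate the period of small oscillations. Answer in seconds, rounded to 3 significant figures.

0.915 s

For a physical pendulum T = 2π√(I/(mgd)), with d = 0.1270 m from pivot to centre of mass.
I_cm = mL²/12 = 1.05 × 0.351²/12 = 0.01078 kg·m²; I = I_cm + md² = 0.01078 + 1.05 × 0.1270² = 0.02772 kg·m².
T = 2π√(0.02772/(1.05 × 9.79 × 0.1270)) = 0.915 s.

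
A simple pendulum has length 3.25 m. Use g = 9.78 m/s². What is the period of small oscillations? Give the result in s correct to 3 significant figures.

T = 2π√(L/g) = 2π√(3.25/9.78) = 2π × 0.5765 = 3.62 s.

3.62 s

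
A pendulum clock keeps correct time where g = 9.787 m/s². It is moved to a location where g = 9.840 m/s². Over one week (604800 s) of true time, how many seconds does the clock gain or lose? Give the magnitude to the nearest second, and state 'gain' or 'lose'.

gain 1635 s

The clock's period scales as T ∝ 1/√g, so T'/T = √(9.787/9.840) = 0.997303.
In 604800 s of true time the clock registers 604800/0.997303 = 606435.4 s, so it gains 1635 s.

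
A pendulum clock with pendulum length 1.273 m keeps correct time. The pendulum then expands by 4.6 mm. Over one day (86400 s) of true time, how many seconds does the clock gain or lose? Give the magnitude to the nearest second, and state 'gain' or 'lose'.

T ∝ √L, so T'/T = √(1.27760/1.273) = 1.00181.
In 86400 s of true time the clock registers 86400/1.00181 = 86244.3 s, so it loses 156 s.

lose 156 s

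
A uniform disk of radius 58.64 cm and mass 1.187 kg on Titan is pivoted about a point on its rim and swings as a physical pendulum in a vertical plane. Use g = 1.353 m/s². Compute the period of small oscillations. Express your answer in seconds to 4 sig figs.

5.066 s

I_cm = ½mr² = 0.20408 kg·m². The pivot is at distance d = 0.5864 m from the centre of mass.
By the parallel-axis theorem, I = I_cm + md² = 0.20408 + 0.40817 = 0.61225 kg·m².
T = 2π√(I/(mgd)) = 2π√(0.61225/(1.187 × 1.353 × 0.5864)) = 5.066 s.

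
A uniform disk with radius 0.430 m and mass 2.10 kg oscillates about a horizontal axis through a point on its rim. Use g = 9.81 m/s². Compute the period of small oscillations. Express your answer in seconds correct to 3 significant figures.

I_cm = ½mr² = 0.1941 kg·m². The pivot is at distance d = 0.430 m from the centre of mass.
By the parallel-axis theorem, I = I_cm + md² = 0.1941 + 0.3883 = 0.5824 kg·m².
T = 2π√(I/(mgd)) = 2π√(0.5824/(2.10 × 9.81 × 0.430)) = 1.61 s.

1.61 s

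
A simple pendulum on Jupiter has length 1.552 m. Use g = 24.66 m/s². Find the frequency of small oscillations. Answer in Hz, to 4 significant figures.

0.6344 Hz

T = 2π√(L/g) = 2π√(1.552/24.66) = 1.5763 s, so f = 1/T = 0.6344 Hz.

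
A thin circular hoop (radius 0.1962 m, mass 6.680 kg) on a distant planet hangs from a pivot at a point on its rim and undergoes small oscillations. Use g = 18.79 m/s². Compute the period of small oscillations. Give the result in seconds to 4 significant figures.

0.9080 s

I_cm = mr² = 0.25714 kg·m². The pivot is at distance d = 0.1962 m from the centre of mass.
By the parallel-axis theorem, I = I_cm + md² = 0.25714 + 0.25714 = 0.51429 kg·m².
T = 2π√(I/(mgd)) = 2π√(0.51429/(6.680 × 18.79 × 0.1962)) = 0.9080 s.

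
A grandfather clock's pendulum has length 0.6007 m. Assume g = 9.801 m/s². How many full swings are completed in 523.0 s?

T = 2π√(L/g) = 2π√(0.6007/9.801) = 1.5555 s.
Number of complete oscillations = ⌊523.0/1.5555⌋ = ⌊336.22⌋ = 336.

336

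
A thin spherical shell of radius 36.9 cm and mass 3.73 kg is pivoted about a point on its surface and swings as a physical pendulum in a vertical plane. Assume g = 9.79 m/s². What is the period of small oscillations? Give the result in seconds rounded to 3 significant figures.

1.57 s

I_cm = (2/3)mr² = 0.3386 kg·m². The pivot is at distance d = 0.369 m from the centre of mass.
By the parallel-axis theorem, I = I_cm + md² = 0.3386 + 0.5079 = 0.8465 kg·m².
T = 2π√(I/(mgd)) = 2π√(0.8465/(3.73 × 9.79 × 0.369)) = 1.57 s.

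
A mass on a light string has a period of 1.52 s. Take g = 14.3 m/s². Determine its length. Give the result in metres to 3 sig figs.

0.837 m

From T = 2π√(L/g), L = gT²/(4π²) = 14.3 × 1.520²/(4π²) = 0.837 m.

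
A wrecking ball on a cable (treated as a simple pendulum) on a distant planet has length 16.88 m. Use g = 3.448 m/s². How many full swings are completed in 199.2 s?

14

T = 2π√(L/g) = 2π√(16.88/3.448) = 13.902 s.
Number of complete oscillations = ⌊199.2/13.902⌋ = ⌊14.329⌋ = 14.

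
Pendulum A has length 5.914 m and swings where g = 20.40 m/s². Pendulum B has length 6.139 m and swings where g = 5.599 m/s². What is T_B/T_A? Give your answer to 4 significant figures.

T = 2π√(L/g), so T_B/T_A = √((L_B/g_B)/(L_A/g_A)) = √((6.139/5.599)/(5.914/20.40)) = 1.945.

1.945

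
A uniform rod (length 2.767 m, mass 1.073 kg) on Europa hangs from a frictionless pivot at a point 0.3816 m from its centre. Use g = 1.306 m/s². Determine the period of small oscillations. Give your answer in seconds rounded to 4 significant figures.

7.879 s

For a physical pendulum T = 2π√(I/(mgd)), with d = 0.38160 m from pivot to centre of mass.
I_cm = mL²/12 = 1.073 × 2.767²/12 = 0.68460 kg·m²; I = I_cm + md² = 0.68460 + 1.073 × 0.38160² = 0.84085 kg·m².
T = 2π√(0.84085/(1.073 × 1.306 × 0.38160)) = 7.879 s.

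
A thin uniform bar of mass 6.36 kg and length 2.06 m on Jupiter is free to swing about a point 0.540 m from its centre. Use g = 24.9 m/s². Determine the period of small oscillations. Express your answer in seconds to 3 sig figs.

For a physical pendulum T = 2π√(I/(mgd)), with d = 0.5400 m from pivot to centre of mass.
I_cm = mL²/12 = 6.36 × 2.06²/12 = 2.249 kg·m²; I = I_cm + md² = 2.249 + 6.36 × 0.5400² = 4.104 kg·m².
T = 2π√(4.104/(6.36 × 24.9 × 0.5400)) = 1.38 s.

1.38 s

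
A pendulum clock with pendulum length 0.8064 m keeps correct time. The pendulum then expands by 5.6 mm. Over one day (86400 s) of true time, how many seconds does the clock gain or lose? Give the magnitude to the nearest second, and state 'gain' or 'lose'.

T ∝ √L, so T'/T = √(0.81200/0.8064) = 1.00347.
In 86400 s of true time the clock registers 86400/1.00347 = 86101.6 s, so it loses 298 s.

lose 298 s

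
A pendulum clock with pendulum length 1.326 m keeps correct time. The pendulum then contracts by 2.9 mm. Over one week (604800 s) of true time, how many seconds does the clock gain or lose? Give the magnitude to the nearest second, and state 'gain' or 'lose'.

gain 662 s

T ∝ √L, so T'/T = √(1.32310/1.326) = 0.998906.
In 604800 s of true time the clock registers 604800/0.998906 = 605462.4 s, so it gains 662 s.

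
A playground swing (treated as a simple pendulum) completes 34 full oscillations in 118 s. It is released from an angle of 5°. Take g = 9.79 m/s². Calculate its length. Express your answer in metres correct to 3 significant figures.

T = 118/34 = 3.471 s.
From T = 2π√(L/g), L = gT²/(4π²) = 9.79 × 3.471²/(4π²) = 2.99 m.

2.99 m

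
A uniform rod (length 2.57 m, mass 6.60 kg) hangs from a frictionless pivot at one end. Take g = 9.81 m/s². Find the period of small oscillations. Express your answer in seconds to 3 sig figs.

For a physical pendulum T = 2π√(I/(mgd)), with d = 1.285 m from pivot to centre of mass.
I_cm = mL²/12 = 6.60 × 2.57²/12 = 3.633 kg·m²; I = I_cm + md² = 3.633 + 6.60 × 1.285² = 14.53 kg·m².
T = 2π√(14.53/(6.60 × 9.81 × 1.285)) = 2.63 s.

2.63 s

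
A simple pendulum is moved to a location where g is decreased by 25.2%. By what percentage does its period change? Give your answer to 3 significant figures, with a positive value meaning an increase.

15.6%

T ∝ 1/√g, so T'/T = 1/√(0.7480) = 1.156.
Percentage change in T = (1.156 − 1) × 100% = 15.6%.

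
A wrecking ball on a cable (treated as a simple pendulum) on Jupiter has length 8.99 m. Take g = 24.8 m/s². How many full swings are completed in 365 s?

T = 2π√(L/g) = 2π√(8.99/24.8) = 3.783 s.
Number of complete oscillations = ⌊365/3.783⌋ = ⌊96.48⌋ = 96.

96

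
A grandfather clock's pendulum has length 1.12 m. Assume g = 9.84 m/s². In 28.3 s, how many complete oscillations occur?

T = 2π√(L/g) = 2π√(1.12/9.84) = 2.120 s.
Number of complete oscillations = ⌊28.3/2.120⌋ = ⌊13.35⌋ = 13.

13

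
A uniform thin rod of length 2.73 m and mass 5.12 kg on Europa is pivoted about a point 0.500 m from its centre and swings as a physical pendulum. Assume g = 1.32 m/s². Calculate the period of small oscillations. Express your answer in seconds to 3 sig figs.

7.22 s

For a physical pendulum T = 2π√(I/(mgd)), with d = 0.5000 m from pivot to centre of mass.
I_cm = mL²/12 = 5.12 × 2.73²/12 = 3.180 kg·m²; I = I_cm + md² = 3.180 + 5.12 × 0.5000² = 4.460 kg·m².
T = 2π√(4.460/(5.12 × 1.32 × 0.5000)) = 7.22 s.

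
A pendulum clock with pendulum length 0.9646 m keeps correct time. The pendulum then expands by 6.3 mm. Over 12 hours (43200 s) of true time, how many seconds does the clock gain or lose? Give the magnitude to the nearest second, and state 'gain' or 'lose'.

lose 140 s

T ∝ √L, so T'/T = √(0.97090/0.9646) = 1.00326.
In 43200 s of true time the clock registers 43200/1.00326 = 43059.6 s, so it loses 140 s.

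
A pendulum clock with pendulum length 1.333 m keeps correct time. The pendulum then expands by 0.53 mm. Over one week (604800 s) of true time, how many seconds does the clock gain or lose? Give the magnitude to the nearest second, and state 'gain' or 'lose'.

lose 120 s

T ∝ √L, so T'/T = √(1.33353/1.333) = 1.00020.
In 604800 s of true time the clock registers 604800/1.00020 = 604679.8 s, so it loses 120 s.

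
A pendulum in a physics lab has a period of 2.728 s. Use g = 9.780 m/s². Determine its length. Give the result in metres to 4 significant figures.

From T = 2π√(L/g), L = gT²/(4π²) = 9.780 × 2.7280²/(4π²) = 1.844 m.

1.844 m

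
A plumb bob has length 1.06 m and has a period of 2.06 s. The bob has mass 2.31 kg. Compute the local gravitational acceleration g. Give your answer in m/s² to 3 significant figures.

9.86 m/s²

From T = 2π√(L/g), g = 4π²L/T² = 4π² × 1.06/2.060² = 9.86 m/s².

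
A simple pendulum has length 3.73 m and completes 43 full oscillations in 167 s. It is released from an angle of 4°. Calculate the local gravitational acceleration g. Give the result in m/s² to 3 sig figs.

9.76 m/s²

T = 167/43 = 3.884 s.
From T = 2π√(L/g), g = 4π²L/T² = 4π² × 3.73/3.884² = 9.76 m/s².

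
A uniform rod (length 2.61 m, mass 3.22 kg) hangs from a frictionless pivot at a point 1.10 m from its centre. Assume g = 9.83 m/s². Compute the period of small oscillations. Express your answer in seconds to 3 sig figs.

For a physical pendulum T = 2π√(I/(mgd)), with d = 1.100 m from pivot to centre of mass.
I_cm = mL²/12 = 3.22 × 2.61²/12 = 1.828 kg·m²; I = I_cm + md² = 1.828 + 3.22 × 1.100² = 5.724 kg·m².
T = 2π√(5.724/(3.22 × 9.83 × 1.100)) = 2.55 s.

2.55 s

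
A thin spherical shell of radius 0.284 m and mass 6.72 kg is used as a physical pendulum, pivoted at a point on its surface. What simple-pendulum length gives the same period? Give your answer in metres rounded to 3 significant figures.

The equivalent simple-pendulum length is L_eq = I/(md), where I is about the pivot and d = 0.2840 m.
I_cm = (2/3)mR² = 0.3613 kg·m², so I = I_cm + md² = 0.3613 + 0.5420 = 0.9033 kg·m².
L_eq = 0.9033/(6.72 × 0.2840) = 0.473 m.

0.473 m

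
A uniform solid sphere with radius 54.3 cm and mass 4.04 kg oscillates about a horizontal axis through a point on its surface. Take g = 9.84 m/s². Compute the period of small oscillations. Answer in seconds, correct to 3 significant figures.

1.75 s

I_cm = (2/5)mr² = 0.4765 kg·m². The pivot is at distance d = 0.543 m from the centre of mass.
By the parallel-axis theorem, I = I_cm + md² = 0.4765 + 1.191 = 1.668 kg·m².
T = 2π√(I/(mgd)) = 2π√(1.668/(4.04 × 9.84 × 0.543)) = 1.75 s.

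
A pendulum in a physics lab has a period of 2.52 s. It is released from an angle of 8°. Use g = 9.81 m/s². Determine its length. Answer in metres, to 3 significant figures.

From T = 2π√(L/g), L = gT²/(4π²) = 9.81 × 2.520²/(4π²) = 1.58 m.

1.58 m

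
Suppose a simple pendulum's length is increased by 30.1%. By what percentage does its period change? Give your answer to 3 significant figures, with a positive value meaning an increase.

T ∝ √L, so T'/T = √(1.301) = 1.141.
Percentage change in T = (1.141 − 1) × 100% = 14.1%.

14.1%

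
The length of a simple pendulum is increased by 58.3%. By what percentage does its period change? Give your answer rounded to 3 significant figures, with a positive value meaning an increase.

25.8%

T ∝ √L, so T'/T = √(1.583) = 1.258.
Percentage change in T = (1.258 − 1) × 100% = 25.8%.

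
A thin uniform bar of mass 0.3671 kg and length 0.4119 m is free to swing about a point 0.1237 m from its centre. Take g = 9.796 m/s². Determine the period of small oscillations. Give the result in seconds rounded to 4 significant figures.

For a physical pendulum T = 2π√(I/(mgd)), with d = 0.12370 m from pivot to centre of mass.
I_cm = mL²/12 = 0.3671 × 0.4119²/12 = 0.0051902 kg·m²; I = I_cm + md² = 0.0051902 + 0.3671 × 0.12370² = 0.010807 kg·m².
T = 2π√(0.010807/(0.3671 × 9.796 × 0.12370)) = 0.9794 s.

0.9794 s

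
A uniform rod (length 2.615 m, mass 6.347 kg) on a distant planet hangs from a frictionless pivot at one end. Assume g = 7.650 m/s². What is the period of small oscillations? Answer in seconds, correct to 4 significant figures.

2.999 s

For a physical pendulum T = 2π√(I/(mgd)), with d = 1.3075 m from pivot to centre of mass.
I_cm = mL²/12 = 6.347 × 2.615²/12 = 3.6169 kg·m²; I = I_cm + md² = 3.6169 + 6.347 × 1.3075² = 14.467 kg·m².
T = 2π√(14.467/(6.347 × 7.650 × 1.3075)) = 2.999 s.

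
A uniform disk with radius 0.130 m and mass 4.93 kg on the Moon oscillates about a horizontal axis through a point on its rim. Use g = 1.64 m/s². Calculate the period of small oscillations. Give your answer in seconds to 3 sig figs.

2.17 s

I_cm = ½mr² = 0.04166 kg·m². The pivot is at distance d = 0.130 m from the centre of mass.
By the parallel-axis theorem, I = I_cm + md² = 0.04166 + 0.08332 = 0.1250 kg·m².
T = 2π√(I/(mgd)) = 2π√(0.1250/(4.93 × 1.64 × 0.130)) = 2.17 s.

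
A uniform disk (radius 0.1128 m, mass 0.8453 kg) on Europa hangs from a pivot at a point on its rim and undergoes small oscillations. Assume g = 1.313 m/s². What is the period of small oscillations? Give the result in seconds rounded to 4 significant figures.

I_cm = ½mr² = 0.0053777 kg·m². The pivot is at distance d = 0.1128 m from the centre of mass.
By the parallel-axis theorem, I = I_cm + md² = 0.0053777 + 0.010755 = 0.016133 kg·m².
T = 2π√(I/(mgd)) = 2π√(0.016133/(0.8453 × 1.313 × 0.1128)) = 2.256 s.

2.256 s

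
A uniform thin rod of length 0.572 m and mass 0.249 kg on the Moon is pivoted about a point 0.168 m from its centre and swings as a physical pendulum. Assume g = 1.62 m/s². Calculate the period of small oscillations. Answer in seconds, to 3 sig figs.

2.84 s

For a physical pendulum T = 2π√(I/(mgd)), with d = 0.1680 m from pivot to centre of mass.
I_cm = mL²/12 = 0.249 × 0.572²/12 = 0.006789 kg·m²; I = I_cm + md² = 0.006789 + 0.249 × 0.1680² = 0.01382 kg·m².
T = 2π√(0.01382/(0.249 × 1.62 × 0.1680)) = 2.84 s.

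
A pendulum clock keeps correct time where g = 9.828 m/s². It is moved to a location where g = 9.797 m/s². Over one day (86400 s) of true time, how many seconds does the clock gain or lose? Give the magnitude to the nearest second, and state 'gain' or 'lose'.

The clock's period scales as T ∝ 1/√g, so T'/T = √(9.828/9.797) = 1.00158.
In 86400 s of true time the clock registers 86400/1.00158 = 86263.6 s, so it loses 136 s.

lose 136 s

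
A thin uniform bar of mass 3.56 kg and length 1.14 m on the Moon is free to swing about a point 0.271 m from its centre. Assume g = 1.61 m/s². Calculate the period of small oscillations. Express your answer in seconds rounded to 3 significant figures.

4.06 s

For a physical pendulum T = 2π√(I/(mgd)), with d = 0.2710 m from pivot to centre of mass.
I_cm = mL²/12 = 3.56 × 1.14²/12 = 0.3855 kg·m²; I = I_cm + md² = 0.3855 + 3.56 × 0.2710² = 0.6470 kg·m².
T = 2π√(0.6470/(3.56 × 1.61 × 0.2710)) = 4.06 s.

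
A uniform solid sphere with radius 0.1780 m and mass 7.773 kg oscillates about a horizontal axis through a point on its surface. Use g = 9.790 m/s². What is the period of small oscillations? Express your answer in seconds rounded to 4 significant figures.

1.002 s

I_cm = (2/5)mr² = 0.098512 kg·m². The pivot is at distance d = 0.1780 m from the centre of mass.
By the parallel-axis theorem, I = I_cm + md² = 0.098512 + 0.24628 = 0.34479 kg·m².
T = 2π√(I/(mgd)) = 2π√(0.34479/(7.773 × 9.790 × 0.1780)) = 1.002 s.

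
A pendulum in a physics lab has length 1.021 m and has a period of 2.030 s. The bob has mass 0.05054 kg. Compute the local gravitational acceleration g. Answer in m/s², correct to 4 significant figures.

9.781 m/s²

From T = 2π√(L/g), g = 4π²L/T² = 4π² × 1.021/2.0300² = 9.781 m/s².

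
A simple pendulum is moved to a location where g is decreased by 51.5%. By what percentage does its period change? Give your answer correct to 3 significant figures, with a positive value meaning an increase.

T ∝ 1/√g, so T'/T = 1/√(0.4850) = 1.436.
Percentage change in T = (1.436 − 1) × 100% = 43.6%.

43.6%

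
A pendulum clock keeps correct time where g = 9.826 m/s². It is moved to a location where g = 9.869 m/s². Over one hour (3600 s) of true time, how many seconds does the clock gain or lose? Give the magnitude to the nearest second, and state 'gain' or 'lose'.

The clock's period scales as T ∝ 1/√g, so T'/T = √(9.826/9.869) = 0.997819.
In 3600 s of true time the clock registers 3600/0.997819 = 3607.9 s, so it gains 8 s.

gain 8 s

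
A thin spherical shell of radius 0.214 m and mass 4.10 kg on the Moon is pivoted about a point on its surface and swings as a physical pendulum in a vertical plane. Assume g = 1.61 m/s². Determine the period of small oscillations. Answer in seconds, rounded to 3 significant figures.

2.96 s

I_cm = (2/3)mr² = 0.1252 kg·m². The pivot is at distance d = 0.214 m from the centre of mass.
By the parallel-axis theorem, I = I_cm + md² = 0.1252 + 0.1878 = 0.3129 kg·m².
T = 2π√(I/(mgd)) = 2π√(0.3129/(4.10 × 1.61 × 0.214)) = 2.96 s.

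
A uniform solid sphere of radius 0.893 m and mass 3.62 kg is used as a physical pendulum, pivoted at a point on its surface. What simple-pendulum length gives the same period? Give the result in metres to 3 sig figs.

The equivalent simple-pendulum length is L_eq = I/(md), where I is about the pivot and d = 0.8930 m.
I_cm = (2/5)mR² = 1.155 kg·m², so I = I_cm + md² = 1.155 + 2.887 = 4.041 kg·m².
L_eq = 4.041/(3.62 × 0.8930) = 1.25 m.

1.25 m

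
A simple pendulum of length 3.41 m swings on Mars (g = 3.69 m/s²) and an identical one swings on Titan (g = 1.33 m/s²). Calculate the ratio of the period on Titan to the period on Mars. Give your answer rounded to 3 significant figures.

1.67

T ∝ 1/√g, so T₂/T₁ = √(g₁/g₂) = √(3.69/1.33) = 1.67.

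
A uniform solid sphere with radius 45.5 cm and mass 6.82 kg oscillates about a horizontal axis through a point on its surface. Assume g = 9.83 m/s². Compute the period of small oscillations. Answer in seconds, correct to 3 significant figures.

I_cm = (2/5)mr² = 0.5648 kg·m². The pivot is at distance d = 0.455 m from the centre of mass.
By the parallel-axis theorem, I = I_cm + md² = 0.5648 + 1.412 = 1.977 kg·m².
T = 2π√(I/(mgd)) = 2π√(1.977/(6.82 × 9.83 × 0.455)) = 1.60 s.

1.60 s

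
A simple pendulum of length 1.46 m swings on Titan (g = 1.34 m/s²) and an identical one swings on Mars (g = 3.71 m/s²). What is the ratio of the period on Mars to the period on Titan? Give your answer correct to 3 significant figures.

T ∝ 1/√g, so T₂/T₁ = √(g₁/g₂) = √(1.34/3.71) = 0.601.

0.601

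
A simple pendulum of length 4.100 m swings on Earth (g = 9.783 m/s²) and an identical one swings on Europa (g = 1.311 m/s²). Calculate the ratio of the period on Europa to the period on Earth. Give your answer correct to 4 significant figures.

2.732

T ∝ 1/√g, so T₂/T₁ = √(g₁/g₂) = √(9.783/1.311) = 2.732.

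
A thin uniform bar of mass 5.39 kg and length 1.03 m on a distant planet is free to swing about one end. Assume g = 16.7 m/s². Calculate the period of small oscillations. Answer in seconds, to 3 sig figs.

1.27 s

For a physical pendulum T = 2π√(I/(mgd)), with d = 0.5150 m from pivot to centre of mass.
I_cm = mL²/12 = 5.39 × 1.03²/12 = 0.4765 kg·m²; I = I_cm + md² = 0.4765 + 5.39 × 0.5150² = 1.906 kg·m².
T = 2π√(1.906/(5.39 × 16.7 × 0.5150)) = 1.27 s.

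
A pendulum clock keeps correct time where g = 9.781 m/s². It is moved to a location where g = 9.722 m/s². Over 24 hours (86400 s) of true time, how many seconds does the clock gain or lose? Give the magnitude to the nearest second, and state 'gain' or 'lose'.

lose 261 s

The clock's period scales as T ∝ 1/√g, so T'/T = √(9.781/9.722) = 1.00303.
In 86400 s of true time the clock registers 86400/1.00303 = 86139.0 s, so it loses 261 s.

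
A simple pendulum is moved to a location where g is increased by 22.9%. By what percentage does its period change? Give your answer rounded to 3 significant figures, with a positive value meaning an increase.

T ∝ 1/√g, so T'/T = 1/√(1.229) = 0.9020.
Percentage change in T = (0.9020 − 1) × 100% = -9.80%.

-9.80%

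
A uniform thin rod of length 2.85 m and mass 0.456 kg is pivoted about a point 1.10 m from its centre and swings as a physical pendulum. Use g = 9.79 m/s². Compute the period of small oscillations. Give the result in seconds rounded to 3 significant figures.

For a physical pendulum T = 2π√(I/(mgd)), with d = 1.100 m from pivot to centre of mass.
I_cm = mL²/12 = 0.456 × 2.85²/12 = 0.3087 kg·m²; I = I_cm + md² = 0.3087 + 0.456 × 1.100² = 0.8604 kg·m².
T = 2π√(0.8604/(0.456 × 9.79 × 1.100)) = 2.63 s.

2.63 s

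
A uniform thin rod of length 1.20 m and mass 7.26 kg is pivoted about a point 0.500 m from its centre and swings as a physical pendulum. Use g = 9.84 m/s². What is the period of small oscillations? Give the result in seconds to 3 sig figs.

1.72 s

For a physical pendulum T = 2π√(I/(mgd)), with d = 0.5000 m from pivot to centre of mass.
I_cm = mL²/12 = 7.26 × 1.20²/12 = 0.8712 kg·m²; I = I_cm + md² = 0.8712 + 7.26 × 0.5000² = 2.686 kg·m².
T = 2π√(2.686/(7.26 × 9.84 × 0.5000)) = 1.72 s.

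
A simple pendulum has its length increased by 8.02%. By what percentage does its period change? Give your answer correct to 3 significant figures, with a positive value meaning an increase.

T ∝ √L, so T'/T = √(1.080) = 1.039.
Percentage change in T = (1.039 − 1) × 100% = 3.93%.

3.93%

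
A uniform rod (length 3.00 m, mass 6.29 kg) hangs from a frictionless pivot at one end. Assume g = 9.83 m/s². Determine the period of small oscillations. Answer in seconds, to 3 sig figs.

For a physical pendulum T = 2π√(I/(mgd)), with d = 1.500 m from pivot to centre of mass.
I_cm = mL²/12 = 6.29 × 3.00²/12 = 4.718 kg·m²; I = I_cm + md² = 4.718 + 6.29 × 1.500² = 18.87 kg·m².
T = 2π√(18.87/(6.29 × 9.83 × 1.500)) = 2.83 s.

2.83 s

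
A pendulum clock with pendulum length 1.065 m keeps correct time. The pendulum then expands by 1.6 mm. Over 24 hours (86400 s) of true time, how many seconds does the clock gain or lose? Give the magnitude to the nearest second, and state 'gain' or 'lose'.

T ∝ √L, so T'/T = √(1.06660/1.065) = 1.00075.
In 86400 s of true time the clock registers 86400/1.00075 = 86335.2 s, so it loses 65 s.

lose 65 s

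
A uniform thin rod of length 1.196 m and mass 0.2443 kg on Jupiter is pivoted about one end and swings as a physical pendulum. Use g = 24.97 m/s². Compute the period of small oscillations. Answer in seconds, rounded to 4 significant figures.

1.123 s

For a physical pendulum T = 2π√(I/(mgd)), with d = 0.59800 m from pivot to centre of mass.
I_cm = mL²/12 = 0.2443 × 1.196²/12 = 0.029121 kg·m²; I = I_cm + md² = 0.029121 + 0.2443 × 0.59800² = 0.11648 kg·m².
T = 2π√(0.11648/(0.2443 × 24.97 × 0.59800)) = 1.123 s.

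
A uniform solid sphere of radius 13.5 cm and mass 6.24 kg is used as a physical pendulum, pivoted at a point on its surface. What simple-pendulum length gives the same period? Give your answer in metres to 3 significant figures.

The equivalent simple-pendulum length is L_eq = I/(md), where I is about the pivot and d = 0.1350 m.
I_cm = (2/5)mR² = 0.04549 kg·m², so I = I_cm + md² = 0.04549 + 0.1137 = 0.1592 kg·m².
L_eq = 0.1592/(6.24 × 0.1350) = 0.189 m.

0.189 m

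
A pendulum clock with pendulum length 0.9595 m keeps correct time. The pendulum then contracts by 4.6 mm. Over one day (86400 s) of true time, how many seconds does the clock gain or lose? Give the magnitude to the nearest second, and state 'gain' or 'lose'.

gain 208 s

T ∝ √L, so T'/T = √(0.95490/0.9595) = 0.997600.
In 86400 s of true time the clock registers 86400/0.997600 = 86607.9 s, so it gains 208 s.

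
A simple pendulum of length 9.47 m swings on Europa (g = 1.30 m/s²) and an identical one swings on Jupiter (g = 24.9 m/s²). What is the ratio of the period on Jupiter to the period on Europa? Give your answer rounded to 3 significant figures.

T ∝ 1/√g, so T₂/T₁ = √(g₁/g₂) = √(1.30/24.9) = 0.228.

0.228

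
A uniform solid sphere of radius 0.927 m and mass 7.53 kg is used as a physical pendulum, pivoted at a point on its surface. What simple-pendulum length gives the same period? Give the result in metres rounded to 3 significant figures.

The equivalent simple-pendulum length is L_eq = I/(md), where I is about the pivot and d = 0.9270 m.
I_cm = (2/5)mR² = 2.588 kg·m², so I = I_cm + md² = 2.588 + 6.471 = 9.059 kg·m².
L_eq = 9.059/(7.53 × 0.9270) = 1.30 m.

1.30 m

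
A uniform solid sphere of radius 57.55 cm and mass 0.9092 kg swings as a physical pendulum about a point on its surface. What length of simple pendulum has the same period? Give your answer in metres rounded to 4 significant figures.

The equivalent simple-pendulum length is L_eq = I/(md), where I is about the pivot and d = 0.57550 m.
I_cm = (2/5)mR² = 0.12045 kg·m², so I = I_cm + md² = 0.12045 + 0.30113 = 0.42158 kg·m².
L_eq = 0.42158/(0.9092 × 0.57550) = 0.8057 m.

0.8057 m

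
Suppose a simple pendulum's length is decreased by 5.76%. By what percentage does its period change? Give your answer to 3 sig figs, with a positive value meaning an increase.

-2.92%

T ∝ √L, so T'/T = √(0.9424) = 0.9708.
Percentage change in T = (0.9708 − 1) × 100% = -2.92%.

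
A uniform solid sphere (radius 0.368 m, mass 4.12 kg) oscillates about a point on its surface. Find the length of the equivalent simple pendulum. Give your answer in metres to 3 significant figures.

0.515 m

The equivalent simple-pendulum length is L_eq = I/(md), where I is about the pivot and d = 0.3680 m.
I_cm = (2/5)mR² = 0.2232 kg·m², so I = I_cm + md² = 0.2232 + 0.5579 = 0.7811 kg·m².
L_eq = 0.7811/(4.12 × 0.3680) = 0.515 m.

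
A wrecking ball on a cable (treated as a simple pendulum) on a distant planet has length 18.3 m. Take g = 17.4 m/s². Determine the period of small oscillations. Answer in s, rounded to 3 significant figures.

6.44 s

T = 2π√(L/g) = 2π√(18.3/17.4) = 2π × 1.026 = 6.44 s.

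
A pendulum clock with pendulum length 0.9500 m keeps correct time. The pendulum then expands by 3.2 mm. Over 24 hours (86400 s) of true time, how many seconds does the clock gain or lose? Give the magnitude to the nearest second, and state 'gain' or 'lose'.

lose 145 s

T ∝ √L, so T'/T = √(0.95320/0.9500) = 1.00168.
In 86400 s of true time the clock registers 86400/1.00168 = 86254.9 s, so it loses 145 s.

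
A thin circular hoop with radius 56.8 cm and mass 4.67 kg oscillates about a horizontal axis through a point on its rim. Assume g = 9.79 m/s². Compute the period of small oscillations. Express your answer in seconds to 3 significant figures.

I_cm = mr² = 1.507 kg·m². The pivot is at distance d = 0.568 m from the centre of mass.
By the parallel-axis theorem, I = I_cm + md² = 1.507 + 1.507 = 3.013 kg·m².
T = 2π√(I/(mgd)) = 2π√(3.013/(4.67 × 9.79 × 0.568)) = 2.14 s.

2.14 s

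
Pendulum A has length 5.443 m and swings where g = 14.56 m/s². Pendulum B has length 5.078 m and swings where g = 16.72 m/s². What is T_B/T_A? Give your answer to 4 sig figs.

0.9013

T = 2π√(L/g), so T_B/T_A = √((L_B/g_B)/(L_A/g_A)) = √((5.078/16.72)/(5.443/14.56)) = 0.9013.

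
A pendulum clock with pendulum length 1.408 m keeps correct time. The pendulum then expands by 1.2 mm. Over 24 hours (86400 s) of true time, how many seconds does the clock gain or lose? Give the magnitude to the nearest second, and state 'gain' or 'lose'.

lose 37 s

T ∝ √L, so T'/T = √(1.40920/1.408) = 1.00043.
In 86400 s of true time the clock registers 86400/1.00043 = 86363.2 s, so it loses 37 s.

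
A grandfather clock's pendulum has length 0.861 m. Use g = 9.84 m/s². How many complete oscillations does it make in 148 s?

79

T = 2π√(L/g) = 2π√(0.861/9.84) = 1.859 s.
Number of complete oscillations = ⌊148/1.859⌋ = ⌊79.63⌋ = 79.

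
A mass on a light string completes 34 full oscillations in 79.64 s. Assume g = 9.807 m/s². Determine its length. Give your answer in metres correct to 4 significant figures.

T = 79.64/34 = 2.3424 s.
From T = 2π√(L/g), L = gT²/(4π²) = 9.807 × 2.3424²/(4π²) = 1.363 m.

1.363 m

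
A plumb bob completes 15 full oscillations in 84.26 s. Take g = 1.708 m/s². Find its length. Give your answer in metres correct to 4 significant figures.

T = 84.26/15 = 5.6173 s.
From T = 2π√(L/g), L = gT²/(4π²) = 1.708 × 5.6173²/(4π²) = 1.365 m.

1.365 m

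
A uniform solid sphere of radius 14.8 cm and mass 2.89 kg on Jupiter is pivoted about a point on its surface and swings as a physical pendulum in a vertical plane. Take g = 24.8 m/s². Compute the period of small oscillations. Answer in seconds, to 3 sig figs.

I_cm = (2/5)mr² = 0.02532 kg·m². The pivot is at distance d = 0.148 m from the centre of mass.
By the parallel-axis theorem, I = I_cm + md² = 0.02532 + 0.06330 = 0.08862 kg·m².
T = 2π√(I/(mgd)) = 2π√(0.08862/(2.89 × 24.8 × 0.148)) = 0.574 s.

0.574 s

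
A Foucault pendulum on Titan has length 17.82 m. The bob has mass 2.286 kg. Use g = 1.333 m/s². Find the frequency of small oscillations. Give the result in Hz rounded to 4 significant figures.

0.04353 Hz

T = 2π√(L/g) = 2π√(17.82/1.333) = 22.973 s, so f = 1/T = 0.04353 Hz.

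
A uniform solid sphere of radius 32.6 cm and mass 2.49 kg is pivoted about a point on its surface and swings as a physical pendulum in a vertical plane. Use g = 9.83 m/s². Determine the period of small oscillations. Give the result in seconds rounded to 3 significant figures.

I_cm = (2/5)mr² = 0.1059 kg·m². The pivot is at distance d = 0.326 m from the centre of mass.
By the parallel-axis theorem, I = I_cm + md² = 0.1059 + 0.2646 = 0.3705 kg·m².
T = 2π√(I/(mgd)) = 2π√(0.3705/(2.49 × 9.83 × 0.326)) = 1.35 s.

1.35 s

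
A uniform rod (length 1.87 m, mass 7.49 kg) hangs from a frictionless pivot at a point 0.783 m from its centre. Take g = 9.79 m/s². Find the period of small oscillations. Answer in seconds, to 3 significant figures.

For a physical pendulum T = 2π√(I/(mgd)), with d = 0.7830 m from pivot to centre of mass.
I_cm = mL²/12 = 7.49 × 1.87²/12 = 2.183 kg·m²; I = I_cm + md² = 2.183 + 7.49 × 0.7830² = 6.775 kg·m².
T = 2π√(6.775/(7.49 × 9.79 × 0.7830)) = 2.16 s.

2.16 s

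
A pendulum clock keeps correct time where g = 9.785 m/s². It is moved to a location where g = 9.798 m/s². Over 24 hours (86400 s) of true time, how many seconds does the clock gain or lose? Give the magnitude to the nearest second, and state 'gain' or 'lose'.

The clock's period scales as T ∝ 1/√g, so T'/T = √(9.785/9.798) = 0.999336.
In 86400 s of true time the clock registers 86400/0.999336 = 86457.4 s, so it gains 57 s.

gain 57 s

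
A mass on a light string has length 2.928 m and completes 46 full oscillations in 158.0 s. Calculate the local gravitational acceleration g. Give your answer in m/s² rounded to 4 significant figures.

T = 158.0/46 = 3.4348 s.
From T = 2π√(L/g), g = 4π²L/T² = 4π² × 2.928/3.4348² = 9.798 m/s².

9.798 m/s²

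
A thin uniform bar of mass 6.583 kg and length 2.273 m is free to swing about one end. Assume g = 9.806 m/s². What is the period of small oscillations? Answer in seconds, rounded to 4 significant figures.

For a physical pendulum T = 2π√(I/(mgd)), with d = 1.1365 m from pivot to centre of mass.
I_cm = mL²/12 = 6.583 × 2.273²/12 = 2.8343 kg·m²; I = I_cm + md² = 2.8343 + 6.583 × 1.1365² = 11.337 kg·m².
T = 2π√(11.337/(6.583 × 9.806 × 1.1365)) = 2.470 s.

2.470 s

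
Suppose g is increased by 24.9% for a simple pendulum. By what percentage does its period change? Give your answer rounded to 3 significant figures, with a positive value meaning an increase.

T ∝ 1/√g, so T'/T = 1/√(1.249) = 0.8948.
Percentage change in T = (0.8948 − 1) × 100% = -10.5%.

-10.5%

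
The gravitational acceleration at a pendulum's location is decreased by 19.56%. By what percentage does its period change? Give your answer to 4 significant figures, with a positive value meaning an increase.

11.50%

T ∝ 1/√g, so T'/T = 1/√(0.80440) = 1.1150.
Percentage change in T = (1.1150 − 1) × 100% = 11.50%.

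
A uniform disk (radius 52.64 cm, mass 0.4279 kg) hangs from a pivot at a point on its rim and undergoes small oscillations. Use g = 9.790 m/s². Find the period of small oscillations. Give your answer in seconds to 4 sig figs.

I_cm = ½mr² = 0.059285 kg·m². The pivot is at distance d = 0.5264 m from the centre of mass.
By the parallel-axis theorem, I = I_cm + md² = 0.059285 + 0.11857 = 0.17785 kg·m².
T = 2π√(I/(mgd)) = 2π√(0.17785/(0.4279 × 9.790 × 0.5264)) = 1.784 s.

1.784 s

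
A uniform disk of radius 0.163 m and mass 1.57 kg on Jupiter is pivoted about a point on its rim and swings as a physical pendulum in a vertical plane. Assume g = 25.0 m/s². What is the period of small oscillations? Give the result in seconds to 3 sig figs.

I_cm = ½mr² = 0.02086 kg·m². The pivot is at distance d = 0.163 m from the centre of mass.
By the parallel-axis theorem, I = I_cm + md² = 0.02086 + 0.04171 = 0.06257 kg·m².
T = 2π√(I/(mgd)) = 2π√(0.06257/(1.57 × 25.0 × 0.163)) = 0.621 s.

0.621 s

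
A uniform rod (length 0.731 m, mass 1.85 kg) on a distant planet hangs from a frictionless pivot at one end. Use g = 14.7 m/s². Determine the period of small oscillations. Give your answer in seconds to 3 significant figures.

For a physical pendulum T = 2π√(I/(mgd)), with d = 0.3655 m from pivot to centre of mass.
I_cm = mL²/12 = 1.85 × 0.731²/12 = 0.08238 kg·m²; I = I_cm + md² = 0.08238 + 1.85 × 0.3655² = 0.3295 kg·m².
T = 2π√(0.3295/(1.85 × 14.7 × 0.3655)) = 1.14 s.

1.14 s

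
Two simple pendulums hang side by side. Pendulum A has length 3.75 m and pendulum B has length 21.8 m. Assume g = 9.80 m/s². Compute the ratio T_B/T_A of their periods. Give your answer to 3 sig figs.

2.41

T ∝ √L, so T_B/T_A = √(L_B/L_A) = √(21.8/3.75) = 2.41.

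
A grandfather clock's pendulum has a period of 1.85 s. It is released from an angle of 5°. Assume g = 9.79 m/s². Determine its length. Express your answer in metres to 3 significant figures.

0.849 m

From T = 2π√(L/g), L = gT²/(4π²) = 9.79 × 1.850²/(4π²) = 0.849 m.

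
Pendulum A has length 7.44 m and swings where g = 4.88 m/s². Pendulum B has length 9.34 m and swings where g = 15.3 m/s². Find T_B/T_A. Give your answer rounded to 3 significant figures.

T = 2π√(L/g), so T_B/T_A = √((L_B/g_B)/(L_A/g_A)) = √((9.34/15.3)/(7.44/4.88)) = 0.633.

0.633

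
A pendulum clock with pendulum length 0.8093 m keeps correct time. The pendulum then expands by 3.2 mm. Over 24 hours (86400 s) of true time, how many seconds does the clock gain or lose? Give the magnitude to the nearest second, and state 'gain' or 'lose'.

T ∝ √L, so T'/T = √(0.81250/0.8093) = 1.00198.
In 86400 s of true time the clock registers 86400/1.00198 = 86229.7 s, so it loses 170 s.

lose 170 s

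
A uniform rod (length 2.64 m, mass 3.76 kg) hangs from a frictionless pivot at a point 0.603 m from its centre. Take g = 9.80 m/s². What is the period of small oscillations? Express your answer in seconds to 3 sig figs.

2.51 s

For a physical pendulum T = 2π√(I/(mgd)), with d = 0.6030 m from pivot to centre of mass.
I_cm = mL²/12 = 3.76 × 2.64²/12 = 2.184 kg·m²; I = I_cm + md² = 2.184 + 3.76 × 0.6030² = 3.551 kg·m².
T = 2π√(3.551/(3.76 × 9.80 × 0.6030)) = 2.51 s.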